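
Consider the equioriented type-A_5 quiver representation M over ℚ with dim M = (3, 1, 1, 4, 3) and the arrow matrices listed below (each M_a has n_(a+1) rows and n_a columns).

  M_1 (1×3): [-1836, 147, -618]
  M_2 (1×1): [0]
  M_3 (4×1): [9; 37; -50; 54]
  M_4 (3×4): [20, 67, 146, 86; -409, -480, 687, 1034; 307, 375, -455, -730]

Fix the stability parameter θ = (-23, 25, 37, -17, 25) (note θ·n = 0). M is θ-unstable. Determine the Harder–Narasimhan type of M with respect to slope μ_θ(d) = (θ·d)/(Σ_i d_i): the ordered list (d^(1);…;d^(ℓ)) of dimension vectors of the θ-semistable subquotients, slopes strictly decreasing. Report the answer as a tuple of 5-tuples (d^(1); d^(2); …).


Barcode: M ≅ I[1,1]^2, I[1,2], I[3,5], I[4,4], I[4,5]^2. HN layers by μ_θ (4 steps, strictly decreasing):
  μ^(1)=25; μ^(2)=10; μ^(3)=-17; μ^(4)=-23

((0, 1, 0, 0, 3); (0, 0, 1, 1, 0); (0, 0, 0, 3, 0); (3, 0, 0, 0, 0))


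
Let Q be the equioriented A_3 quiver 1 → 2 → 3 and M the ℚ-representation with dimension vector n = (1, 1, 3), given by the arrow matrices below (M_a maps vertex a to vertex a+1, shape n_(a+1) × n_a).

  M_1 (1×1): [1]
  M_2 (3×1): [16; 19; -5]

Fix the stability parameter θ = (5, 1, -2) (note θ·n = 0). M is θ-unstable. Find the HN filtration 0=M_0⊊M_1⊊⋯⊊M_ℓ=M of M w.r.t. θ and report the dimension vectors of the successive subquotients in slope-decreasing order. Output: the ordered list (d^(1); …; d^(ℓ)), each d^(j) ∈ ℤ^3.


Barcode: M ≅ I[1,3], I[3,3]^2. HN layers by μ_θ (2 steps, strictly decreasing):
  μ^(1)=4/3; μ^(2)=-2

((1, 1, 1); (0, 0, 2))


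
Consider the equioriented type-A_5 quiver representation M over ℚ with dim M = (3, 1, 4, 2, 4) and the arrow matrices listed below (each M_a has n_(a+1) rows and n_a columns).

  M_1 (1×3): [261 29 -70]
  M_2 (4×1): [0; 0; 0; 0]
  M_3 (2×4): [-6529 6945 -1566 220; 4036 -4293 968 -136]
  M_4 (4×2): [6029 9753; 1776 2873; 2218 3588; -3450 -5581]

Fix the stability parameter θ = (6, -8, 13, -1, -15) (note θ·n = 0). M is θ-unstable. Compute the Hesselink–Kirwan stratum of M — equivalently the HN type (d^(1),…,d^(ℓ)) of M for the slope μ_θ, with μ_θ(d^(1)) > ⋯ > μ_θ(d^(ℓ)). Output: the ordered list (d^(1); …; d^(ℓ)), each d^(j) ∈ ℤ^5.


Via rank(M_{q-1}∘⋯∘M_p): M ≅ I[1,1]^2, I[1,2], I[3,3]^2, I[3,5]^2, I[5,5]^2.
μ_θ-semistable layers: μ^(1)=13; μ^(2)=6; μ^(3)=-1; μ^(4)=-15

((0, 0, 2, 0, 0); (2, 0, 0, 0, 0); (1, 1, 2, 2, 2); (0, 0, 0, 0, 2))


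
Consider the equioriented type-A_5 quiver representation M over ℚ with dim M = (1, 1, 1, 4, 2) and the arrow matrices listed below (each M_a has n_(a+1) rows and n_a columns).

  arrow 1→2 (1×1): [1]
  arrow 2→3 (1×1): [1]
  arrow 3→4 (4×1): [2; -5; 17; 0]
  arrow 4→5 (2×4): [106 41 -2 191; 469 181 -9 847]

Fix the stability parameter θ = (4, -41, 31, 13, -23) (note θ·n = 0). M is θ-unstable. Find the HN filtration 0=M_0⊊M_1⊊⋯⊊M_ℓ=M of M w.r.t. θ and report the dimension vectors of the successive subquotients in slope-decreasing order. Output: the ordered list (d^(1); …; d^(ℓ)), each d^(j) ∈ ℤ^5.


Barcode: M ≅ I[1,5], I[4,4]^2, I[4,5]. HN layers by μ_θ (4 steps, strictly decreasing):
  μ^(1)=13; μ^(2)=7; μ^(3)=-5; μ^(4)=-37/2

((0, 0, 0, 2, 0); (0, 0, 1, 1, 1); (0, 0, 0, 1, 1); (1, 1, 0, 0, 0))


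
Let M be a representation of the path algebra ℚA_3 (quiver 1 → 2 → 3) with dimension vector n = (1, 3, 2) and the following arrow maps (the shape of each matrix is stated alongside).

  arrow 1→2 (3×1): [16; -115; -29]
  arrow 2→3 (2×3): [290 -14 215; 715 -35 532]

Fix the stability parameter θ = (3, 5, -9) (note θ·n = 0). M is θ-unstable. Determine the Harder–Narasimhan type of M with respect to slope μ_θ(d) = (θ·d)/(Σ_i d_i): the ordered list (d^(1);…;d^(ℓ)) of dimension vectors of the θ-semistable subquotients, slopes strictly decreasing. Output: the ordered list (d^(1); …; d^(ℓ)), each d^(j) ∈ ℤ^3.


Interval decomposition of M: I[1,3], I[2,2], I[2,3].
HN type (ℓ=3): μ^(1)=5; μ^(2)=-1/3; μ^(3)=-2

((0, 1, 0); (1, 1, 1); (0, 1, 1))


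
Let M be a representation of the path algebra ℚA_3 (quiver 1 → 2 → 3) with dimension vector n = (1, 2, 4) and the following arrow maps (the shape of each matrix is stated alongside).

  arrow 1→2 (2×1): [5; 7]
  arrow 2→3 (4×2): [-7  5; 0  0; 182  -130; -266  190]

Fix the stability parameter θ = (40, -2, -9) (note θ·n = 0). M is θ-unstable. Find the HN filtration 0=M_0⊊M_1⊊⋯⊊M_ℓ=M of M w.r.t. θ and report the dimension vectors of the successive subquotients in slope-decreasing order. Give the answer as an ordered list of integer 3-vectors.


Via rank(M_{q-1}∘⋯∘M_p): M ≅ I[1,2], I[2,3], I[3,3]^3.
μ_θ-semistable layers: μ^(1)=19; μ^(2)=-11/2; μ^(3)=-9

((1, 1, 0); (0, 1, 1); (0, 0, 3))


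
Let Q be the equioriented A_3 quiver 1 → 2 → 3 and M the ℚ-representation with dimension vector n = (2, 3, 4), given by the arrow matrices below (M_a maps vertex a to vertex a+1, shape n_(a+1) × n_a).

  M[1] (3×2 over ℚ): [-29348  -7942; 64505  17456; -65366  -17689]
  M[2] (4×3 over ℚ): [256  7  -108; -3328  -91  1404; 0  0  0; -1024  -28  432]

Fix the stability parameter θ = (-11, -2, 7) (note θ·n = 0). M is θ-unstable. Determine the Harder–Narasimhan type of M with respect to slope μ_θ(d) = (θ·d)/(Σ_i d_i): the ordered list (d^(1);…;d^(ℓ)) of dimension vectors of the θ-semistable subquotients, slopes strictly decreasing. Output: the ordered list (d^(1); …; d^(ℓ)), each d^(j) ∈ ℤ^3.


Barcode: M ≅ I[1,2], I[1,3], I[2,2], I[3,3]^3. HN layers by μ_θ (3 steps, strictly decreasing):
  μ^(1)=7; μ^(2)=-2; μ^(3)=-11

((0, 0, 4); (0, 3, 0); (2, 0, 0))


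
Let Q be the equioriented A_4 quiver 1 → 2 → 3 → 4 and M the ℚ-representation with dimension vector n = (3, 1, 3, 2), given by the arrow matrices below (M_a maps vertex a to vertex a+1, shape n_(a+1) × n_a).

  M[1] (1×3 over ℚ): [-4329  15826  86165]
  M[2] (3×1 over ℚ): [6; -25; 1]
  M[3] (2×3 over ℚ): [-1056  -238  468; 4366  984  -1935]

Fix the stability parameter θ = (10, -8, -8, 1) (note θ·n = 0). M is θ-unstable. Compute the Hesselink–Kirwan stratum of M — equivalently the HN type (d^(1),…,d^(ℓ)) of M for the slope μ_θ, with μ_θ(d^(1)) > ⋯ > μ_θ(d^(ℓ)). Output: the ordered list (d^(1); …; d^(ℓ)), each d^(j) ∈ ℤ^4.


Barcode: M ≅ I[1,1]^2, I[1,4], I[3,3], I[3,4]. HN layers by μ_θ (4 steps, strictly decreasing):
  μ^(1)=10; μ^(2)=1; μ^(3)=-2; μ^(4)=-8

((2, 0, 0, 0); (0, 0, 0, 2); (1, 1, 1, 0); (0, 0, 2, 0))


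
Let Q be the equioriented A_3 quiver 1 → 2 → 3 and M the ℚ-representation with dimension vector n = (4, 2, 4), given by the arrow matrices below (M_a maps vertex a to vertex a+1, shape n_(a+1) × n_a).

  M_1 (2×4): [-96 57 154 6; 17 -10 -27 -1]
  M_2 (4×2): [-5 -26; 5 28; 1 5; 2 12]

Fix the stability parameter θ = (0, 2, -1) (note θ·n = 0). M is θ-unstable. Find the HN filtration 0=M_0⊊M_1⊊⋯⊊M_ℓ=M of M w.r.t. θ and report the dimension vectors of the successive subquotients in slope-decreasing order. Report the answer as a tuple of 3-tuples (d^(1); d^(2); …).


Barcode: M ≅ I[1,1]^2, I[1,3]^2, I[3,3]^2. HN layers by μ_θ (3 steps, strictly decreasing):
  μ^(1)=1/2; μ^(2)=0; μ^(3)=-1

((0, 2, 2); (4, 0, 0); (0, 0, 2))


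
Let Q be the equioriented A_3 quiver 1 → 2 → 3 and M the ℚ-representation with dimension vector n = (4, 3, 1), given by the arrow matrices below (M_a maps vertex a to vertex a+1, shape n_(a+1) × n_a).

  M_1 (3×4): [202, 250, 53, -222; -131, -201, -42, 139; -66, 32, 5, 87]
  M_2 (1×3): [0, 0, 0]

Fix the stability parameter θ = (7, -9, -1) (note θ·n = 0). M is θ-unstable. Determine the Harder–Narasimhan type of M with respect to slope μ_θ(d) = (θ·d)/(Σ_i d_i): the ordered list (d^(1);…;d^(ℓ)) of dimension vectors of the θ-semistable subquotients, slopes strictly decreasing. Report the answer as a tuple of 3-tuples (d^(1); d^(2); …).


Interval decomposition of M: I[1,1], I[1,2]^3, I[3,3].
HN type (ℓ=2): μ^(1)=7; μ^(2)=-1

((1, 0, 0); (3, 3, 1))


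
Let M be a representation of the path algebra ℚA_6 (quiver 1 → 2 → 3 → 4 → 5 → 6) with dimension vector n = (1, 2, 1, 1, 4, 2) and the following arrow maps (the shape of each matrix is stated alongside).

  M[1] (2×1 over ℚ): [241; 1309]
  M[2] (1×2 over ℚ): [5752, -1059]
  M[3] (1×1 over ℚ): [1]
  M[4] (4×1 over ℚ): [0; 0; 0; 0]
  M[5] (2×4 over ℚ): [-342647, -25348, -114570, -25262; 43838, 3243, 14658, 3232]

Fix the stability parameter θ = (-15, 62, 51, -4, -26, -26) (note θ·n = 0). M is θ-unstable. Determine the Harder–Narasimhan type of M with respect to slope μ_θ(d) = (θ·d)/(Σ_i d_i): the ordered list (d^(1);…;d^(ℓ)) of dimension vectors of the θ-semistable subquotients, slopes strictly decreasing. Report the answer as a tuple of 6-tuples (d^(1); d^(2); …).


Interval decomposition of M: I[1,4], I[2,2], I[5,5]^2, I[5,6]^2.
HN type (ℓ=4): μ^(1)=62; μ^(2)=109/3; μ^(3)=-15; μ^(4)=-26

((0, 1, 0, 0, 0, 0); (0, 1, 1, 1, 0, 0); (1, 0, 0, 0, 0, 0); (0, 0, 0, 0, 4, 2))


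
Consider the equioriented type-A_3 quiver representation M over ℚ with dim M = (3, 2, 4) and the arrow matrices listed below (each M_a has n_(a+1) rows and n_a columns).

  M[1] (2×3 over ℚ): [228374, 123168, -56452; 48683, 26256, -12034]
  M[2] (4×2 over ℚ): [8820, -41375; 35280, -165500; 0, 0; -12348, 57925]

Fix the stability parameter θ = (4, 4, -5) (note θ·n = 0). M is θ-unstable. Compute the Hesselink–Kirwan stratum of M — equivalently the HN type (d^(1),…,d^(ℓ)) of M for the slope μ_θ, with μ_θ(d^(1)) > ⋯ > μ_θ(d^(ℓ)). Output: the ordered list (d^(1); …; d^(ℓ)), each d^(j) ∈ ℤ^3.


Barcode: M ≅ I[1,1]^2, I[1,3], I[2,2], I[3,3]^3. HN layers by μ_θ (3 steps, strictly decreasing):
  μ^(1)=4; μ^(2)=1; μ^(3)=-5

((2, 1, 0); (1, 1, 1); (0, 0, 3))


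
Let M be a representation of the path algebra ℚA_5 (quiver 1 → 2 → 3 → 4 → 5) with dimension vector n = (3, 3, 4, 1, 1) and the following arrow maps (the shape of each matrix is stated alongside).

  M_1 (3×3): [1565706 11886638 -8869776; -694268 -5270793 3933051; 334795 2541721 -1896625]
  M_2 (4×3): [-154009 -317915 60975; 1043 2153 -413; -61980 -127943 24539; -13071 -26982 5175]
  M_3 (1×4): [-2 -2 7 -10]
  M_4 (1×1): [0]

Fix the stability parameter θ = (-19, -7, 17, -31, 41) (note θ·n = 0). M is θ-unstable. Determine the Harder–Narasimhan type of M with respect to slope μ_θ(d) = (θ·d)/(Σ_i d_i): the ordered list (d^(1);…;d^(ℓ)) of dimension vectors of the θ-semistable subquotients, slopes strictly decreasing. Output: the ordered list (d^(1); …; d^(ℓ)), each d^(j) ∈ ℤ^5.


Barcode: M ≅ I[1,3]^2, I[1,4], I[3,3], I[5,5]. HN layers by μ_θ (4 steps, strictly decreasing):
  μ^(1)=41; μ^(2)=17; μ^(3)=-7; μ^(4)=-19

((0, 0, 0, 0, 1); (0, 0, 3, 0, 0); (0, 3, 1, 1, 0); (3, 0, 0, 0, 0))


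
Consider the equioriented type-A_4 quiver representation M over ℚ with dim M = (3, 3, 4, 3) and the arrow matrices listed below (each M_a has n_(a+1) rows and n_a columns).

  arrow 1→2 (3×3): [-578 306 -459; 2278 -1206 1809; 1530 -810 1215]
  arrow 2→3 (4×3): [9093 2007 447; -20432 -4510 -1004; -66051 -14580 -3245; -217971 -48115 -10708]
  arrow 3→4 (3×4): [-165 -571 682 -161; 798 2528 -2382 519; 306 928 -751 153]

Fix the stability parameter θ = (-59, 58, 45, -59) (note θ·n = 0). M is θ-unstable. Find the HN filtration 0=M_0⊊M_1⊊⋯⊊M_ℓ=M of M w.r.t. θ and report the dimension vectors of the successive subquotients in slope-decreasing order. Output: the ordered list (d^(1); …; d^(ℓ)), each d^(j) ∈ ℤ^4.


Via rank(M_{q-1}∘⋯∘M_p): M ≅ I[1,1]^2, I[1,4], I[2,4]^2, I[3,3].
μ_θ-semistable layers: μ^(1)=45; μ^(2)=44/3; μ^(3)=-59

((0, 0, 1, 0); (0, 3, 3, 3); (3, 0, 0, 0))


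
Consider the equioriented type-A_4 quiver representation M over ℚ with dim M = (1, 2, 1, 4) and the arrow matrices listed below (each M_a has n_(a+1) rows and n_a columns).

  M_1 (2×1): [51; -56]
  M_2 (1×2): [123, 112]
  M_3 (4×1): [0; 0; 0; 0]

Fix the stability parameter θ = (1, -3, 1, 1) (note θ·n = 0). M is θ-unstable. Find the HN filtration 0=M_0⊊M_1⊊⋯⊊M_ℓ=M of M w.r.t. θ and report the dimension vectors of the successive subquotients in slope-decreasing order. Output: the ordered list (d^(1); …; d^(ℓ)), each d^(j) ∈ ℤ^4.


Via rank(M_{q-1}∘⋯∘M_p): M ≅ I[1,3], I[2,2], I[4,4]^4.
μ_θ-semistable layers: μ^(1)=1; μ^(2)=-1; μ^(3)=-3

((0, 0, 1, 4); (1, 1, 0, 0); (0, 1, 0, 0))


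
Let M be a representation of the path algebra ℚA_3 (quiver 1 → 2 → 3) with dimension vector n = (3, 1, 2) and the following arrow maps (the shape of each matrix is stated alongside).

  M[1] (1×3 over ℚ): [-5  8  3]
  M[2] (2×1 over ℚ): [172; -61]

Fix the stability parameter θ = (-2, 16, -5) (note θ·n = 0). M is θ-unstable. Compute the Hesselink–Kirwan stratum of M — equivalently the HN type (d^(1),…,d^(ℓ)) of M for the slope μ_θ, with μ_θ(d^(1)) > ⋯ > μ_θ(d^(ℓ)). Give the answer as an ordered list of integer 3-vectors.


Barcode: M ≅ I[1,1]^2, I[1,3], I[3,3]. HN layers by μ_θ (3 steps, strictly decreasing):
  μ^(1)=11/2; μ^(2)=-2; μ^(3)=-5

((0, 1, 1); (3, 0, 0); (0, 0, 1))


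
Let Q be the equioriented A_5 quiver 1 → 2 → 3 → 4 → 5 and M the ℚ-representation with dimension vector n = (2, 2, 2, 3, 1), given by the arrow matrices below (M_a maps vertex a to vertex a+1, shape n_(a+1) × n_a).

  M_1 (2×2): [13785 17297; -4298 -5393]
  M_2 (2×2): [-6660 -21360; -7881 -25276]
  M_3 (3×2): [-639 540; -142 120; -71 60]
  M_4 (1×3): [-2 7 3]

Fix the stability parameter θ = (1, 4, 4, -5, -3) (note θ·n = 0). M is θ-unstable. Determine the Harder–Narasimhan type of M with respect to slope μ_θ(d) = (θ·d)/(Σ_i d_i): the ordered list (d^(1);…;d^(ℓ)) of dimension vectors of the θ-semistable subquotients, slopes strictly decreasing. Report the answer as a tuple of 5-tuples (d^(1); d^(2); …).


Via rank(M_{q-1}∘⋯∘M_p): M ≅ I[1,2], I[1,3], I[3,5], I[4,4]^2.
μ_θ-semistable layers: μ^(1)=4; μ^(2)=1; μ^(3)=-4/3; μ^(4)=-5

((0, 2, 1, 0, 0); (2, 0, 0, 0, 0); (0, 0, 1, 1, 1); (0, 0, 0, 2, 0))


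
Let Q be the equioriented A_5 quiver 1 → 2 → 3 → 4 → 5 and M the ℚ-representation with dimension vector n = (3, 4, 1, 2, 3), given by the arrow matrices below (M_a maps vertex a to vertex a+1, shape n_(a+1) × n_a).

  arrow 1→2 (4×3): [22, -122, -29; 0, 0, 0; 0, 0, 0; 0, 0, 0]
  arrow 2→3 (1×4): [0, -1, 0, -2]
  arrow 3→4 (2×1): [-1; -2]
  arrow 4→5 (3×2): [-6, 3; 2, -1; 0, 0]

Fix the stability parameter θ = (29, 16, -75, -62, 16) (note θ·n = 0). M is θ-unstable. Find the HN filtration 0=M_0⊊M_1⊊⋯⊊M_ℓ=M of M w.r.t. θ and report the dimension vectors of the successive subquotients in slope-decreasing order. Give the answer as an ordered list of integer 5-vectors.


Via rank(M_{q-1}∘⋯∘M_p): M ≅ I[1,1]^2, I[1,2], I[2,2]^2, I[2,4], I[4,5], I[5,5]^2.
μ_θ-semistable layers: μ^(1)=29; μ^(2)=45/2; μ^(3)=16; μ^(4)=-121/3; μ^(5)=-62

((2, 0, 0, 0, 0); (1, 1, 0, 0, 0); (0, 2, 0, 0, 3); (0, 1, 1, 1, 0); (0, 0, 0, 1, 0))


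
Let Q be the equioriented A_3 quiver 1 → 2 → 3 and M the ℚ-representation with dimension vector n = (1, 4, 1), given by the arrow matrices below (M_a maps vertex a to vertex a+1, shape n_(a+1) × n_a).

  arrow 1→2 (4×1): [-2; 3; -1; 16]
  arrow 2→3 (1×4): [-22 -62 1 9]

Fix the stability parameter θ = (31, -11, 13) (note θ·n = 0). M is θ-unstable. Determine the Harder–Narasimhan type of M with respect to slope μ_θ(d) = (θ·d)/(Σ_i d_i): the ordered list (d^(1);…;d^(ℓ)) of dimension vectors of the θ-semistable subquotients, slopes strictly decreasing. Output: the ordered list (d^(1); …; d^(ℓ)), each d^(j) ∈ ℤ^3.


Barcode: M ≅ I[1,3], I[2,2]^3. HN layers by μ_θ (3 steps, strictly decreasing):
  μ^(1)=13; μ^(2)=10; μ^(3)=-11

((0, 0, 1); (1, 1, 0); (0, 3, 0))


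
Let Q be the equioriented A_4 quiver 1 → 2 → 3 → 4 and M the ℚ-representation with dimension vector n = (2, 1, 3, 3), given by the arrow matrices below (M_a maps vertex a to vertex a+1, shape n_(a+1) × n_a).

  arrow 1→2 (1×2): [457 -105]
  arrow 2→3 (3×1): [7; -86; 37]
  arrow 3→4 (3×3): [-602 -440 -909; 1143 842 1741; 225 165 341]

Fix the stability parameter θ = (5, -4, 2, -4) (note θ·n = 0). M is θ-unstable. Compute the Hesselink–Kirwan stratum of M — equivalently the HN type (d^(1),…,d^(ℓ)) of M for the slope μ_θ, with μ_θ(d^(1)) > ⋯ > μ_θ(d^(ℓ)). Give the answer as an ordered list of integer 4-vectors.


Barcode: M ≅ I[1,1], I[1,4], I[3,4]^2. HN layers by μ_θ (3 steps, strictly decreasing):
  μ^(1)=5; μ^(2)=-1/4; μ^(3)=-1

((1, 0, 0, 0); (1, 1, 1, 1); (0, 0, 2, 2))


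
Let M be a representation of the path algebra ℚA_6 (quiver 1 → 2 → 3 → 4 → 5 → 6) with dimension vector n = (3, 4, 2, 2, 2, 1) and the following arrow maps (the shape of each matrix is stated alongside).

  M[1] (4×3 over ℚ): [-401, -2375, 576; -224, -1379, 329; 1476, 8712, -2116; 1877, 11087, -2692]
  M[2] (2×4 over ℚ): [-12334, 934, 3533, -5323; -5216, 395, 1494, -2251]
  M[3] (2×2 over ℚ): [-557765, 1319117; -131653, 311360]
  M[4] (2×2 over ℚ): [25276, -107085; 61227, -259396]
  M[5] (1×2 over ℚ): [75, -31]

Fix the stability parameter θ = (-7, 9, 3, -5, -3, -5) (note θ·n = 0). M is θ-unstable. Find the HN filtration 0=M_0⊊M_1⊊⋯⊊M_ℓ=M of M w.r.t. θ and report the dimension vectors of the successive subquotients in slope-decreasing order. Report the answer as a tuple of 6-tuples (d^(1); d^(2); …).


Barcode: M ≅ I[1,1], I[1,5], I[1,6], I[2,2]^2. HN layers by μ_θ (4 steps, strictly decreasing):
  μ^(1)=9; μ^(2)=1; μ^(3)=-1/5; μ^(4)=-7

((0, 2, 0, 0, 0, 0); (0, 1, 1, 1, 1, 0); (0, 1, 1, 1, 1, 1); (3, 0, 0, 0, 0, 0))


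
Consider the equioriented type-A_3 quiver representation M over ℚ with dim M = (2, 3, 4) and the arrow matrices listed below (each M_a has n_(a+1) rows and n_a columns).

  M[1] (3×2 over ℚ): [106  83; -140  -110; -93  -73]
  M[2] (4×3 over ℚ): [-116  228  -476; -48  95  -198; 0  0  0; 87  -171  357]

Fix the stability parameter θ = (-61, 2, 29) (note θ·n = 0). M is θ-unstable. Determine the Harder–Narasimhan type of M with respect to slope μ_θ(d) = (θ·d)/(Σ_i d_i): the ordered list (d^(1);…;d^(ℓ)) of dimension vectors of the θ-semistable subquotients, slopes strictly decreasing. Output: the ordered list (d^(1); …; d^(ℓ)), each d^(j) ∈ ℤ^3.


Via rank(M_{q-1}∘⋯∘M_p): M ≅ I[1,2], I[1,3], I[2,3], I[3,3]^2.
μ_θ-semistable layers: μ^(1)=29; μ^(2)=2; μ^(3)=-61

((0, 0, 4); (0, 3, 0); (2, 0, 0))


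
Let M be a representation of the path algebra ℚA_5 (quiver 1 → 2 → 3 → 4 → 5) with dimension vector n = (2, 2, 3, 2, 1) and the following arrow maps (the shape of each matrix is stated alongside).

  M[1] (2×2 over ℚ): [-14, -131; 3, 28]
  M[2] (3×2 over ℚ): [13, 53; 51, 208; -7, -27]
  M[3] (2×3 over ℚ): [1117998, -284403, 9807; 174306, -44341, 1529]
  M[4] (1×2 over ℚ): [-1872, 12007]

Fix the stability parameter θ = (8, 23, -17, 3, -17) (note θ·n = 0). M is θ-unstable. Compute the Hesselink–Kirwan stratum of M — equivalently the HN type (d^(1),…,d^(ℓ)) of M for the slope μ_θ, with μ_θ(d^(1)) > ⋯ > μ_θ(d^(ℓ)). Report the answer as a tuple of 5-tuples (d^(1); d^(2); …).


Via rank(M_{q-1}∘⋯∘M_p): M ≅ I[1,3], I[1,5], I[3,3], I[4,4].
μ_θ-semistable layers: μ^(1)=14/3; μ^(2)=3; μ^(3)=0; μ^(4)=-17

((1, 1, 1, 0, 0); (0, 0, 0, 1, 0); (1, 1, 1, 1, 1); (0, 0, 1, 0, 0))


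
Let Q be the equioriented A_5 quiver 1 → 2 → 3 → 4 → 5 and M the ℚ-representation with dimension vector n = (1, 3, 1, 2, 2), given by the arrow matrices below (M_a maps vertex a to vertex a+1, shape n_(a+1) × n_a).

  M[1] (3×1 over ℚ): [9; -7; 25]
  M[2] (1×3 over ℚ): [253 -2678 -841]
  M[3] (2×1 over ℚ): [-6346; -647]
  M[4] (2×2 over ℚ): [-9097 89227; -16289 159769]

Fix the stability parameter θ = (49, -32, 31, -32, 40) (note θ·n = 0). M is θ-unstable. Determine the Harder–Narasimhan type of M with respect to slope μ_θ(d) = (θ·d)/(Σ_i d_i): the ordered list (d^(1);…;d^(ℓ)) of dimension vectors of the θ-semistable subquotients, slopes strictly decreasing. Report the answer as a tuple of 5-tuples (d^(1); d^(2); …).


Interval decomposition of M: I[1,5], I[2,2]^2, I[4,5].
HN type (ℓ=3): μ^(1)=40; μ^(2)=4; μ^(3)=-32

((0, 0, 0, 0, 2); (1, 1, 1, 1, 0); (0, 2, 0, 1, 0))


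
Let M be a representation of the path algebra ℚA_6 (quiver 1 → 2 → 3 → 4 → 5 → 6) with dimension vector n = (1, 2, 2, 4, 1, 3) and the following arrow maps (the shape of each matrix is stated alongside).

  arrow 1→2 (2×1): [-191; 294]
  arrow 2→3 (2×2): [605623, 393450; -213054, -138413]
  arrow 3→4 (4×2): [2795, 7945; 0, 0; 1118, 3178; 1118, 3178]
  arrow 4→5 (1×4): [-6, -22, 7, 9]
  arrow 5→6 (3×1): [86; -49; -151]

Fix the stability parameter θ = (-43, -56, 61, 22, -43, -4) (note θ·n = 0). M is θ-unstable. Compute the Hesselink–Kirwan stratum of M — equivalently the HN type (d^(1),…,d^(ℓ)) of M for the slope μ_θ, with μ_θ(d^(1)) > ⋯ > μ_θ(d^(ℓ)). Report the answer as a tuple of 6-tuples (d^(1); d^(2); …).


Barcode: M ≅ I[1,6], I[2,3], I[4,4]^3, I[6,6]^2. HN layers by μ_θ (6 steps, strictly decreasing):
  μ^(1)=61; μ^(2)=22; μ^(3)=9; μ^(4)=-4; μ^(5)=-99/2; μ^(6)=-56

((0, 0, 1, 0, 0, 0); (0, 0, 0, 3, 0, 0); (0, 0, 1, 1, 1, 1); (0, 0, 0, 0, 0, 2); (1, 1, 0, 0, 0, 0); (0, 1, 0, 0, 0, 0))


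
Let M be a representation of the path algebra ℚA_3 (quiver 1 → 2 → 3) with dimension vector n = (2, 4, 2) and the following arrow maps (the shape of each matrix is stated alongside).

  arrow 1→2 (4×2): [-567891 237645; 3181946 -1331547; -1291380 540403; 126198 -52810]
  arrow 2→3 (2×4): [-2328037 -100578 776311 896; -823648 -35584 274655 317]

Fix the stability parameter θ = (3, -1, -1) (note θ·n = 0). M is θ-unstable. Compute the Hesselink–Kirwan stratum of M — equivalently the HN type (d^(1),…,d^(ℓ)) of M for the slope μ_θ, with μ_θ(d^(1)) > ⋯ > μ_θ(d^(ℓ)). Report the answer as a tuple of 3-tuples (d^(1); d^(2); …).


Barcode: M ≅ I[1,3]^2, I[2,2]^2. HN layers by μ_θ (2 steps, strictly decreasing):
  μ^(1)=1/3; μ^(2)=-1

((2, 2, 2); (0, 2, 0))


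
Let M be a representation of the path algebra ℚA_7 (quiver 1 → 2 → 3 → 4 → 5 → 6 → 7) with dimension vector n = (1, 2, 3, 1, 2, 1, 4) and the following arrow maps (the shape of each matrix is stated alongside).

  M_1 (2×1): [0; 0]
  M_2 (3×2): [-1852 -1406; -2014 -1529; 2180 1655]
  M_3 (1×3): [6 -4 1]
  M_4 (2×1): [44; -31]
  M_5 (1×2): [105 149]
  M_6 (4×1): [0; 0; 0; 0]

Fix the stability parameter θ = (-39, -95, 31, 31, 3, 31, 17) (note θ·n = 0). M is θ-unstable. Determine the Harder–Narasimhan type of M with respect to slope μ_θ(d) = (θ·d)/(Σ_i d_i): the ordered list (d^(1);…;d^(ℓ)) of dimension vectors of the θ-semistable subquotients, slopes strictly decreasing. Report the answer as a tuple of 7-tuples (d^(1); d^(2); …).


Barcode: M ≅ I[1,1], I[2,3], I[2,6], I[3,3], I[5,5], I[7,7]^4. HN layers by μ_θ (6 steps, strictly decreasing):
  μ^(1)=31; μ^(2)=65/3; μ^(3)=17; μ^(4)=3; μ^(5)=-39; μ^(6)=-95

((0, 0, 2, 0, 0, 1, 0); (0, 0, 1, 1, 1, 0, 0); (0, 0, 0, 0, 0, 0, 4); (0, 0, 0, 0, 1, 0, 0); (1, 0, 0, 0, 0, 0, 0); (0, 2, 0, 0, 0, 0, 0))


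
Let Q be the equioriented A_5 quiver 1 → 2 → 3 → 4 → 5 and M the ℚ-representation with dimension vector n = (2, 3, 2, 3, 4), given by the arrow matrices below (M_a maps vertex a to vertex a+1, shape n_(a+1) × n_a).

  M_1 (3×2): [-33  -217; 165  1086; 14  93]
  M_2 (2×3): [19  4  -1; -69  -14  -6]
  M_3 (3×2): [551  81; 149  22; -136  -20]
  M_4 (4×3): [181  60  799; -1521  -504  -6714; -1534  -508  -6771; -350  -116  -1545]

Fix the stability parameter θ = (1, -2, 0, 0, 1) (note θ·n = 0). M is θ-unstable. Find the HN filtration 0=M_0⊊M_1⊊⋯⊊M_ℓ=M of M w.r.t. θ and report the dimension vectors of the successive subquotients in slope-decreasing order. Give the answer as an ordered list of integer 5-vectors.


Barcode: M ≅ I[1,4], I[1,5], I[2,2], I[4,5], I[5,5]^2. HN layers by μ_θ (4 steps, strictly decreasing):
  μ^(1)=1; μ^(2)=0; μ^(3)=-1/2; μ^(4)=-2

((0, 0, 0, 0, 4); (0, 0, 2, 3, 0); (2, 2, 0, 0, 0); (0, 1, 0, 0, 0))


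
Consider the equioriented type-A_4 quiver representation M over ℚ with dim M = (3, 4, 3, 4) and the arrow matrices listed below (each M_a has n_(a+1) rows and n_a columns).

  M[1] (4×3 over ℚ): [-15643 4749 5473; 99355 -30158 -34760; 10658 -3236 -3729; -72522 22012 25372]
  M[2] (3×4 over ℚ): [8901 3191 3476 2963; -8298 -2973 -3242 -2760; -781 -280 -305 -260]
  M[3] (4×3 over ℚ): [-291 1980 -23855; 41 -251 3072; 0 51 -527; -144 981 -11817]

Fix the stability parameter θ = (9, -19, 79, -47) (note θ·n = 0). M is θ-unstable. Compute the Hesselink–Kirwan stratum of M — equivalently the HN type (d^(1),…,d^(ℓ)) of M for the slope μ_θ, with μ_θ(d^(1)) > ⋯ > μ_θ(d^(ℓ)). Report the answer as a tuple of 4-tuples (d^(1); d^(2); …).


Interval decomposition of M: I[1,3], I[1,4]^2, I[2,2], I[4,4]^2.
HN type (ℓ=5): μ^(1)=79; μ^(2)=16; μ^(3)=-5; μ^(4)=-19; μ^(5)=-47

((0, 0, 1, 0); (0, 0, 2, 2); (3, 3, 0, 0); (0, 1, 0, 0); (0, 0, 0, 2))


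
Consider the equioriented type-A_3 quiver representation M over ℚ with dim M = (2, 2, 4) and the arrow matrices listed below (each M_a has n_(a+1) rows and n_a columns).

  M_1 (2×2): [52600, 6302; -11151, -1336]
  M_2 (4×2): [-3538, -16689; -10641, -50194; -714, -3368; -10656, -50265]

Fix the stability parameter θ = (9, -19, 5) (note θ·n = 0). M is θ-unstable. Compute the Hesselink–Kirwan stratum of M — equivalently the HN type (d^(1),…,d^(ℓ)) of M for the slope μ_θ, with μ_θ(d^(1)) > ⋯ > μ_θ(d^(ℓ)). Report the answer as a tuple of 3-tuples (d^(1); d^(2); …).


Barcode: M ≅ I[1,3]^2, I[3,3]^2. HN layers by μ_θ (2 steps, strictly decreasing):
  μ^(1)=5; μ^(2)=-5

((0, 0, 4); (2, 2, 0))


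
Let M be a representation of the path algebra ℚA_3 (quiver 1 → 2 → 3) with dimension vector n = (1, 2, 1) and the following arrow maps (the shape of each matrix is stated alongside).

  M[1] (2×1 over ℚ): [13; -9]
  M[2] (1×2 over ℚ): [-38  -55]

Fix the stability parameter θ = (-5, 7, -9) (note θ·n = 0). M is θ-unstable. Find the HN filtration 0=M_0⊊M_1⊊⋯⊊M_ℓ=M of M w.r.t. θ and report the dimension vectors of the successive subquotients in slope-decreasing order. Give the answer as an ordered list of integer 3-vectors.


Barcode: M ≅ I[1,3], I[2,2]. HN layers by μ_θ (3 steps, strictly decreasing):
  μ^(1)=7; μ^(2)=-1; μ^(3)=-5

((0, 1, 0); (0, 1, 1); (1, 0, 0))


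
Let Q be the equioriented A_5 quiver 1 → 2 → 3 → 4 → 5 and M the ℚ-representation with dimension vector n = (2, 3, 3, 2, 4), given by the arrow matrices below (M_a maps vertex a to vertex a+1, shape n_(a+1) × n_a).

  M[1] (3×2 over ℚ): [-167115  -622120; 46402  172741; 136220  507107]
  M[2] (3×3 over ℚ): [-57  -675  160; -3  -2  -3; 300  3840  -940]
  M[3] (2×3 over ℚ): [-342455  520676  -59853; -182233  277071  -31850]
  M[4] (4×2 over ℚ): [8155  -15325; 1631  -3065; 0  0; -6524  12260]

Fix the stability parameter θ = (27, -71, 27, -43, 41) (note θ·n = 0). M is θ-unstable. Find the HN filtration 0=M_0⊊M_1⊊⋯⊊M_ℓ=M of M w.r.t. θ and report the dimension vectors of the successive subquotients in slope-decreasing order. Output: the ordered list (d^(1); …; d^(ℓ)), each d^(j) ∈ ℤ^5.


Interval decomposition of M: I[1,2], I[1,5], I[2,4], I[3,3], I[5,5]^3.
HN type (ℓ=5): μ^(1)=41; μ^(2)=27; μ^(3)=-8; μ^(4)=-22; μ^(5)=-71

((0, 0, 0, 0, 4); (0, 0, 1, 0, 0); (0, 0, 2, 2, 0); (2, 2, 0, 0, 0); (0, 1, 0, 0, 0))


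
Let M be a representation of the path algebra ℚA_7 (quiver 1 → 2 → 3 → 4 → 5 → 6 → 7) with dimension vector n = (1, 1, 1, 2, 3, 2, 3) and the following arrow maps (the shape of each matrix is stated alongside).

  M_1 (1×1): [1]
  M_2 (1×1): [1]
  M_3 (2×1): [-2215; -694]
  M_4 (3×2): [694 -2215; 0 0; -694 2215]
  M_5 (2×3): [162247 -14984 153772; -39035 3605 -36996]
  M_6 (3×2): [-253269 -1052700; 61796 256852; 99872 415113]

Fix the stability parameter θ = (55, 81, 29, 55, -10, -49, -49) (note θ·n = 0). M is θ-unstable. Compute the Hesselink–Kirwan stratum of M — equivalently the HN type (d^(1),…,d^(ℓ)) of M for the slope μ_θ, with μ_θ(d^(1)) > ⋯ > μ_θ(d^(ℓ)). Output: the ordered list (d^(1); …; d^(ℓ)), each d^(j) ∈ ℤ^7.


Barcode: M ≅ I[1,4], I[4,7], I[5,5], I[5,7], I[7,7]. HN layers by μ_θ (5 steps, strictly decreasing):
  μ^(1)=55; μ^(2)=-10; μ^(3)=-53/4; μ^(4)=-36; μ^(5)=-49

((1, 1, 1, 1, 0, 0, 0); (0, 0, 0, 0, 1, 0, 0); (0, 0, 0, 1, 1, 1, 1); (0, 0, 0, 0, 1, 1, 1); (0, 0, 0, 0, 0, 0, 1))


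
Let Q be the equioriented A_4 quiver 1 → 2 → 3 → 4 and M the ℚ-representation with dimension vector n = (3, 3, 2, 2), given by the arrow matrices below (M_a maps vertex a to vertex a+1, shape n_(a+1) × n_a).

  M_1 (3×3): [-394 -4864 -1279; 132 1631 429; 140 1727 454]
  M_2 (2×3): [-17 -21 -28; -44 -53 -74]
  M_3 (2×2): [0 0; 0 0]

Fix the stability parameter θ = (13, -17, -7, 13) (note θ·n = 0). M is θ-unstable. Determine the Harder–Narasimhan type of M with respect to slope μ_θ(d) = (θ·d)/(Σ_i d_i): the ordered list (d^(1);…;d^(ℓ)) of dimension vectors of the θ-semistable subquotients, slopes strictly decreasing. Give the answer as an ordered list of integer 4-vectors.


Interval decomposition of M: I[1,2], I[1,3]^2, I[4,4]^2.
HN type (ℓ=3): μ^(1)=13; μ^(2)=-2; μ^(3)=-11/3

((0, 0, 0, 2); (1, 1, 0, 0); (2, 2, 2, 0))


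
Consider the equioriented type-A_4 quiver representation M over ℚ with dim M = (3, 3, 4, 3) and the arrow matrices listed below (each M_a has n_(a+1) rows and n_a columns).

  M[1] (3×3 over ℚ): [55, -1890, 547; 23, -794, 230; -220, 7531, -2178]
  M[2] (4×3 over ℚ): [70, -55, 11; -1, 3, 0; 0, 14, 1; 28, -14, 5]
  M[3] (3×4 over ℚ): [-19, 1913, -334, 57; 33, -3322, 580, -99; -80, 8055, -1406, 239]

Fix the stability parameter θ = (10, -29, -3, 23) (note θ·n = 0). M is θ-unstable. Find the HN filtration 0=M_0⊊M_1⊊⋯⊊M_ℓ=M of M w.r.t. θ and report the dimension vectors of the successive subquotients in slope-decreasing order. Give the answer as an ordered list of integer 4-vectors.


Via rank(M_{q-1}∘⋯∘M_p): M ≅ I[1,4]^3, I[3,3].
μ_θ-semistable layers: μ^(1)=23; μ^(2)=-3; μ^(3)=-19/2

((0, 0, 0, 3); (0, 0, 4, 0); (3, 3, 0, 0))


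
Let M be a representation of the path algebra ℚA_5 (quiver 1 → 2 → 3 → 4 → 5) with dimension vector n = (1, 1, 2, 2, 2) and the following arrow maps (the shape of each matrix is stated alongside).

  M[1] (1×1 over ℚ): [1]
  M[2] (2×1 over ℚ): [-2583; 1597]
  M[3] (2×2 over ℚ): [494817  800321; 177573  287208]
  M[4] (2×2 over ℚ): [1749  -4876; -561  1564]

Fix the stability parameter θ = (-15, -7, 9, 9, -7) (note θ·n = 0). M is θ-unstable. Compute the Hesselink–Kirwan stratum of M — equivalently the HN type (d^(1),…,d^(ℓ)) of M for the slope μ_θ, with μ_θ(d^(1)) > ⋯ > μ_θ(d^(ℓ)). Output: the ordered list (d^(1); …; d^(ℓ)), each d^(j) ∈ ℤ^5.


Interval decomposition of M: I[1,5], I[3,4], I[5,5].
HN type (ℓ=4): μ^(1)=9; μ^(2)=11/3; μ^(3)=-7; μ^(4)=-15

((0, 0, 1, 1, 0); (0, 0, 1, 1, 1); (0, 1, 0, 0, 1); (1, 0, 0, 0, 0))


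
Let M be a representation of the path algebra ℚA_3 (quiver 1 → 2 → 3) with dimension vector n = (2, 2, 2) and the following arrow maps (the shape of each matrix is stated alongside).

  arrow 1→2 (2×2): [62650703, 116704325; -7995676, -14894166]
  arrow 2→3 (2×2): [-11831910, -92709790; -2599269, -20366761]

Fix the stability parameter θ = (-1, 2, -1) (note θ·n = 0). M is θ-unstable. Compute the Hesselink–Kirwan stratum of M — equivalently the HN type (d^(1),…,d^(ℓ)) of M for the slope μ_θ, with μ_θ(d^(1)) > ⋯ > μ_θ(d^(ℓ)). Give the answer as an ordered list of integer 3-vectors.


Via rank(M_{q-1}∘⋯∘M_p): M ≅ I[1,2], I[1,3], I[3,3].
μ_θ-semistable layers: μ^(1)=2; μ^(2)=1/2; μ^(3)=-1

((0, 1, 0); (0, 1, 1); (2, 0, 1))


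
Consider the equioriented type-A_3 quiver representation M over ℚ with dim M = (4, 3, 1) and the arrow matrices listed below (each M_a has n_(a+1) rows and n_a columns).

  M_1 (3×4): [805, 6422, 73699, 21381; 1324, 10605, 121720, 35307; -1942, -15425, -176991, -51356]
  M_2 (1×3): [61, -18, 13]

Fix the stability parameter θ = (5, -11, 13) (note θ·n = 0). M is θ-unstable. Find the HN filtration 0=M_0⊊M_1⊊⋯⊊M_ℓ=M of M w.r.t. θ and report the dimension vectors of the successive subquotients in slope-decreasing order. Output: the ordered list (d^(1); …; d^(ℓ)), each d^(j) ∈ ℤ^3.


Barcode: M ≅ I[1,1], I[1,2]^2, I[1,3]. HN layers by μ_θ (3 steps, strictly decreasing):
  μ^(1)=13; μ^(2)=5; μ^(3)=-3

((0, 0, 1); (1, 0, 0); (3, 3, 0))


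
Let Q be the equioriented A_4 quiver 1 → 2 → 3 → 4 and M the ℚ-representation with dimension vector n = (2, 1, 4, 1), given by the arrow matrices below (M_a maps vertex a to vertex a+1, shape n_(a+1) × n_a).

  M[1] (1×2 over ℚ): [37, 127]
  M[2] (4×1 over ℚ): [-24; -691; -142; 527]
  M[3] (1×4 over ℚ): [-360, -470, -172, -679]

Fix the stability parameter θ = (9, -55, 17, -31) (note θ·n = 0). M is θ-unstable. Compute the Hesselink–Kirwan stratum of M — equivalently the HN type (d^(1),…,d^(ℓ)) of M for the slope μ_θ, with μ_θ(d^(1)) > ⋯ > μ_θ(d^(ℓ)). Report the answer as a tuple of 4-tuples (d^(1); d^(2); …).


Interval decomposition of M: I[1,1], I[1,4], I[3,3]^3.
HN type (ℓ=4): μ^(1)=17; μ^(2)=9; μ^(3)=-7; μ^(4)=-23

((0, 0, 3, 0); (1, 0, 0, 0); (0, 0, 1, 1); (1, 1, 0, 0))


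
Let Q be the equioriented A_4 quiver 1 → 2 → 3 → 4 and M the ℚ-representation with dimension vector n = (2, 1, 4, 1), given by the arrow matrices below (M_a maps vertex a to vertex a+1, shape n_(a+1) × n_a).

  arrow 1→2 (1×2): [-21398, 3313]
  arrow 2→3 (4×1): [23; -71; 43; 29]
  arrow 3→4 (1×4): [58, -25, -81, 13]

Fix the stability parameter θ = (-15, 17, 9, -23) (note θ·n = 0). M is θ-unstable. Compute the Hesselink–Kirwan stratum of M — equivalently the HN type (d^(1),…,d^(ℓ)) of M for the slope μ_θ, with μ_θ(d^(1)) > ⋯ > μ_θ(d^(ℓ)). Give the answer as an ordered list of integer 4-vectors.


Interval decomposition of M: I[1,1], I[1,4], I[3,3]^3.
HN type (ℓ=3): μ^(1)=9; μ^(2)=1; μ^(3)=-15

((0, 0, 3, 0); (0, 1, 1, 1); (2, 0, 0, 0))


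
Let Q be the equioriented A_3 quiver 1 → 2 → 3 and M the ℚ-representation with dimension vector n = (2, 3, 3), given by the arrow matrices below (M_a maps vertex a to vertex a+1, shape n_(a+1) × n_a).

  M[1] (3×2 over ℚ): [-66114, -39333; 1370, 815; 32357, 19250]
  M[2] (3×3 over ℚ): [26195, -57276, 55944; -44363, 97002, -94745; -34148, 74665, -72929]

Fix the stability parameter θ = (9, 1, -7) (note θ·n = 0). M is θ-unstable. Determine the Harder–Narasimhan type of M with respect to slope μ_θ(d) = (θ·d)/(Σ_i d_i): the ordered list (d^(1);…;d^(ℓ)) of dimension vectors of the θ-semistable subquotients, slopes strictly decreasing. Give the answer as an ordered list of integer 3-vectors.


Interval decomposition of M: I[1,3]^2, I[2,3].
HN type (ℓ=2): μ^(1)=1; μ^(2)=-3

((2, 2, 2); (0, 1, 1))


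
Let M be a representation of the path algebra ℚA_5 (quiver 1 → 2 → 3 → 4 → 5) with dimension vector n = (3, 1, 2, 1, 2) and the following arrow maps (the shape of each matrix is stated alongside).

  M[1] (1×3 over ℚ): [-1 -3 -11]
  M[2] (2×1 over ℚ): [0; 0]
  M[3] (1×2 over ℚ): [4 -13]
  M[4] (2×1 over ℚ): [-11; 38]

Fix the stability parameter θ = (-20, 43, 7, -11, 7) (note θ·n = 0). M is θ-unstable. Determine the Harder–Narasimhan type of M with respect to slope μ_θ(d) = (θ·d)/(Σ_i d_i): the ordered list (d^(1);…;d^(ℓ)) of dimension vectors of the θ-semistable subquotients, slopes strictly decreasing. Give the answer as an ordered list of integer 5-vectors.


Via rank(M_{q-1}∘⋯∘M_p): M ≅ I[1,1]^2, I[1,2], I[3,3], I[3,5], I[5,5].
μ_θ-semistable layers: μ^(1)=43; μ^(2)=7; μ^(3)=-2; μ^(4)=-20

((0, 1, 0, 0, 0); (0, 0, 1, 0, 2); (0, 0, 1, 1, 0); (3, 0, 0, 0, 0))


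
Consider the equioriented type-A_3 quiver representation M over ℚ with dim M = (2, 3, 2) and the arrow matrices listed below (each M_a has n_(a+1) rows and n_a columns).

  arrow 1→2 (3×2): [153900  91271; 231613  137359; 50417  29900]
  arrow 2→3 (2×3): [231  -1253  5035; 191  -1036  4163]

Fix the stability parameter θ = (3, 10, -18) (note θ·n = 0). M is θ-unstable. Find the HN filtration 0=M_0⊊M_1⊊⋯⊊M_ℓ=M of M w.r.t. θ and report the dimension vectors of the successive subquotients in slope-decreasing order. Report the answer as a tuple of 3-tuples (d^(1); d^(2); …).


Barcode: M ≅ I[1,2], I[1,3], I[2,3]. HN layers by μ_θ (4 steps, strictly decreasing):
  μ^(1)=10; μ^(2)=3; μ^(3)=-5/3; μ^(4)=-4

((0, 1, 0); (1, 0, 0); (1, 1, 1); (0, 1, 1))


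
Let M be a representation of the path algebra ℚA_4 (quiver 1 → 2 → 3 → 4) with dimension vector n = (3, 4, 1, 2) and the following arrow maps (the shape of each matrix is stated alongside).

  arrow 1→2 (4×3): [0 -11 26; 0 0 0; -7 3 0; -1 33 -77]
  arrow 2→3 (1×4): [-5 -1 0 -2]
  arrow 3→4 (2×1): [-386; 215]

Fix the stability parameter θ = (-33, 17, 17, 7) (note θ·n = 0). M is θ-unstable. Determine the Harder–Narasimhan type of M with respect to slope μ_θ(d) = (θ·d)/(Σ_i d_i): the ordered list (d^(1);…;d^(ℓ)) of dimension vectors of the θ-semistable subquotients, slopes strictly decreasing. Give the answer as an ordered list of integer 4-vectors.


Via rank(M_{q-1}∘⋯∘M_p): M ≅ I[1,2]^2, I[1,4], I[2,2], I[4,4].
μ_θ-semistable layers: μ^(1)=17; μ^(2)=41/3; μ^(3)=7; μ^(4)=-33

((0, 3, 0, 0); (0, 1, 1, 1); (0, 0, 0, 1); (3, 0, 0, 0))


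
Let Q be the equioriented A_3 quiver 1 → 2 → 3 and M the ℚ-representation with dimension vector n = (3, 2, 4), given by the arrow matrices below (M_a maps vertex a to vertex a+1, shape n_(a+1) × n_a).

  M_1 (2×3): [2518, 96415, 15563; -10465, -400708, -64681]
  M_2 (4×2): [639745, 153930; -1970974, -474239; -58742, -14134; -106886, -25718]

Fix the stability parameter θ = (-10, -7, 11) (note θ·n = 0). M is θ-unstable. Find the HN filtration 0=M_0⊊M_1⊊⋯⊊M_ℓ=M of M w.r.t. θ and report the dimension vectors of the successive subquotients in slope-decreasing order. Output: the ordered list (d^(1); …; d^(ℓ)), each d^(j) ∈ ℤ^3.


Via rank(M_{q-1}∘⋯∘M_p): M ≅ I[1,1], I[1,3]^2, I[3,3]^2.
μ_θ-semistable layers: μ^(1)=11; μ^(2)=-7; μ^(3)=-10

((0, 0, 4); (0, 2, 0); (3, 0, 0))


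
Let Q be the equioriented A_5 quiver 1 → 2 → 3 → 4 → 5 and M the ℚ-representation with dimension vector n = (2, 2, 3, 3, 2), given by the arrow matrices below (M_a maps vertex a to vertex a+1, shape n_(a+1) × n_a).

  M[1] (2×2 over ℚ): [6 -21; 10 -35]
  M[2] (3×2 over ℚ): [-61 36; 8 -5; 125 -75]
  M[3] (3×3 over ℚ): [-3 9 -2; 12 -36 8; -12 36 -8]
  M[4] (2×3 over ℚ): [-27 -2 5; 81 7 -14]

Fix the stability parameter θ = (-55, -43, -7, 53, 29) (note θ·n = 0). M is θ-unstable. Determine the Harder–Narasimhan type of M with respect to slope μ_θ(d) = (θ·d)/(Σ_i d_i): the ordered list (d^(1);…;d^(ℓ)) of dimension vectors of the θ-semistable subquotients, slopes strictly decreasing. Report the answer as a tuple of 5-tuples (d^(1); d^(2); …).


Via rank(M_{q-1}∘⋯∘M_p): M ≅ I[1,1], I[1,3], I[2,5], I[3,3], I[4,4], I[4,5].
μ_θ-semistable layers: μ^(1)=53; μ^(2)=41; μ^(3)=-7; μ^(4)=-43; μ^(5)=-55

((0, 0, 0, 1, 0); (0, 0, 0, 2, 2); (0, 0, 3, 0, 0); (0, 2, 0, 0, 0); (2, 0, 0, 0, 0))
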